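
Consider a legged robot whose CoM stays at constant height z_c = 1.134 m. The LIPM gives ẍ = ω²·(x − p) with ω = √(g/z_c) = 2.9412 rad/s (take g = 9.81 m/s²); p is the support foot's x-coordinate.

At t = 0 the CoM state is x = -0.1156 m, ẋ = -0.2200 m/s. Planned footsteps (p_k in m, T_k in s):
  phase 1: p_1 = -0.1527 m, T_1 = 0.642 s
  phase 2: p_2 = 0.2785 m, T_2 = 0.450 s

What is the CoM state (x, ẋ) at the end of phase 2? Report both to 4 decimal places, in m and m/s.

x = -1.0545, ẋ = -3.5963

phase 1: p=-0.1527, T=0.642, ωT=1.888250, cosh=3.379567, sinh=3.228231; start (x,ẋ)=(-0.115600, -0.220000) → end (x,ẋ)=(-0.268788, -0.391245)
phase 2: p=0.2785, T=0.450, ωT=1.323540, cosh=2.011444, sinh=1.745253; start (x,ẋ)=(-0.268788, -0.391245) → end (x,ẋ)=(-1.054496, -3.596271)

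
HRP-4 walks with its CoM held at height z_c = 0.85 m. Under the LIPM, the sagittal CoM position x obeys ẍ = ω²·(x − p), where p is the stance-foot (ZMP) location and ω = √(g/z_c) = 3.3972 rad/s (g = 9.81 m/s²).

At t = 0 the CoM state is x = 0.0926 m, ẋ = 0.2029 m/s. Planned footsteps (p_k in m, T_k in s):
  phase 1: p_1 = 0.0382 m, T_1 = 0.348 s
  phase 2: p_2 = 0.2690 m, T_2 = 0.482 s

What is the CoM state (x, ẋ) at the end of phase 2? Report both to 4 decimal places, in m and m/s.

x = 0.6100, ẋ = 1.3121

phase 1: p=0.0382, T=0.348, ωT=1.182226, cosh=1.784110, sinh=1.477515; start (x,ẋ)=(0.092600, 0.202900) → end (x,ẋ)=(0.223501, 0.635052)
phase 2: p=0.2690, T=0.482, ωT=1.637450, cosh=2.668259, sinh=2.473784; start (x,ẋ)=(0.223501, 0.635052) → end (x,ẋ)=(0.610031, 1.312114)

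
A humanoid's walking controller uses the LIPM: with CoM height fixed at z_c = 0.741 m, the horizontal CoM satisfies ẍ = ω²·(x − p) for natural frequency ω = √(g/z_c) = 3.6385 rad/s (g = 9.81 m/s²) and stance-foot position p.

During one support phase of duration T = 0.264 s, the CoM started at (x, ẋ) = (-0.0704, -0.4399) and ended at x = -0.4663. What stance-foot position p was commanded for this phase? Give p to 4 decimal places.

p = 0.4539

ωT = 3.6385·0.264 = 0.960564; cosh(ωT) = 1.497923, sinh(ωT) = 1.115246
x(T) = p + (x₀−p)·cosh(ωT) + (ẋ₀/ω)·sinh(ωT) ⇒ p·(1 − cosh) = x(T) − x₀·cosh − (ẋ₀/ω)·sinh
numerator   = -0.4663 − (-0.0704)·1.497923 − (-0.4399/3.6385)·1.115246 = -0.226011
denominator = 1 − 1.497923 = -0.497923
p = -0.226011 / -0.497923 = 0.4539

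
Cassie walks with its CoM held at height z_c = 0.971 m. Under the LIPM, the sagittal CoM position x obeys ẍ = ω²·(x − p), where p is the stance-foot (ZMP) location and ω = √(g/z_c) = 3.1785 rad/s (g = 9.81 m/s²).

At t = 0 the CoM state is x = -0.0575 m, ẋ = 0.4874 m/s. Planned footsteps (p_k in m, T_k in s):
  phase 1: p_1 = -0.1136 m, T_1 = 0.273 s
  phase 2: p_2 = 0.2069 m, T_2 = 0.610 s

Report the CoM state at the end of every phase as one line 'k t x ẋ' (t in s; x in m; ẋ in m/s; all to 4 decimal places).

phase 1: p=-0.1136, T=0.273, ωT=0.867731, cosh=1.400702, sinh=0.980798; start (x,ẋ)=(-0.057500, 0.487400) → end (x,ẋ)=(0.115378, 0.857592)
phase 2: p=0.2069, T=0.610, ωT=1.938885, cosh=3.547430, sinh=3.403566; start (x,ẋ)=(0.115378, 0.857592) → end (x,ẋ)=(0.800548, 2.052138)

1 0.2730 0.1154 0.8576
2 0.8830 0.8005 2.0521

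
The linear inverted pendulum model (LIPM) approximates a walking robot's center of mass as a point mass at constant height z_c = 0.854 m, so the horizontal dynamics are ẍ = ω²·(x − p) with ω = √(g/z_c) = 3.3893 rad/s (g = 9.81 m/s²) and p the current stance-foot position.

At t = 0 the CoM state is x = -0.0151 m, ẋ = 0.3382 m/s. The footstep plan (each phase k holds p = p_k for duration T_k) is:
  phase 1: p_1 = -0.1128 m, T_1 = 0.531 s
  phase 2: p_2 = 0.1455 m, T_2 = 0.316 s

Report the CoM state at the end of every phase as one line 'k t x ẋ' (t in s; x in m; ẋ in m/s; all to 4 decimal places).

1 0.5310 0.4842 2.0246
2 0.8470 1.4671 4.7796

phase 1: p=-0.1128, T=0.531, ωT=1.799718, cosh=3.106644, sinh=2.941299; start (x,ẋ)=(-0.015100, 0.338200) → end (x,ẋ)=(0.484216, 2.024633)
phase 2: p=0.1455, T=0.316, ωT=1.071019, cosh=1.630505, sinh=1.287846; start (x,ẋ)=(0.484216, 2.024633) → end (x,ẋ)=(1.467085, 4.779633)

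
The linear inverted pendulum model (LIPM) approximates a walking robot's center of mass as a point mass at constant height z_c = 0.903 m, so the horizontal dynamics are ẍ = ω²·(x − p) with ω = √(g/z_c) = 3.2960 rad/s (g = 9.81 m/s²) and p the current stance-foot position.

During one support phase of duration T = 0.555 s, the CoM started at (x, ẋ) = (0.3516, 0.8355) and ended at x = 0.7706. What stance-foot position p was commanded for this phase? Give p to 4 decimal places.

p = 0.5111

ωT = 3.2960·0.555 = 1.829280; cosh(ωT) = 3.194964, sinh(ωT) = 3.034435
x(T) = p + (x₀−p)·cosh(ωT) + (ẋ₀/ω)·sinh(ωT) ⇒ p·(1 − cosh) = x(T) − x₀·cosh − (ẋ₀/ω)·sinh
numerator   = 0.7706 − (0.3516)·3.194964 − (0.8355/3.2960)·3.034435 = -1.121946
denominator = 1 − 3.194964 = -2.194964
p = -1.121946 / -2.194964 = 0.5111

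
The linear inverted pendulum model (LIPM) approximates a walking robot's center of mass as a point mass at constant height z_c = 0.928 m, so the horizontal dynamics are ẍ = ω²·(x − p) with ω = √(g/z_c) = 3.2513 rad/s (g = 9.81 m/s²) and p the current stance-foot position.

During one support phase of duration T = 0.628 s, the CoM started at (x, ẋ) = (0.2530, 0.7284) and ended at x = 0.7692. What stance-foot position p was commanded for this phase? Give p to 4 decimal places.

p = 0.3669

ωT = 3.2513·0.628 = 2.041816; cosh(ωT) = 3.917192, sinh(ωT) = 3.787399
x(T) = p + (x₀−p)·cosh(ωT) + (ẋ₀/ω)·sinh(ωT) ⇒ p·(1 − cosh) = x(T) − x₀·cosh − (ẋ₀/ω)·sinh
numerator   = 0.7692 − (0.2530)·3.917192 − (0.7284/3.2513)·3.787399 = -1.070354
denominator = 1 − 3.917192 = -2.917192
p = -1.070354 / -2.917192 = 0.3669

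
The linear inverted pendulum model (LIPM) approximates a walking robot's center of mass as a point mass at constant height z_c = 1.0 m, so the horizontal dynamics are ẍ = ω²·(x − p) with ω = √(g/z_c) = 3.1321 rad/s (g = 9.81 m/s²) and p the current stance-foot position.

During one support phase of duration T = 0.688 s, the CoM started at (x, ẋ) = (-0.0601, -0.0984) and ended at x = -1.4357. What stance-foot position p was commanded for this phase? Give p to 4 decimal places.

ωT = 3.1321·0.688 = 2.154885; cosh(ωT) = 4.371406, sinh(ωT) = 4.255490
x(T) = p + (x₀−p)·cosh(ωT) + (ẋ₀/ω)·sinh(ωT) ⇒ p·(1 − cosh) = x(T) − x₀·cosh − (ẋ₀/ω)·sinh
numerator   = -1.4357 − (-0.0601)·4.371406 − (-0.0984/3.1321)·4.255490 = -1.039285
denominator = 1 − 4.371406 = -3.371406
p = -1.039285 / -3.371406 = 0.3083

p = 0.3083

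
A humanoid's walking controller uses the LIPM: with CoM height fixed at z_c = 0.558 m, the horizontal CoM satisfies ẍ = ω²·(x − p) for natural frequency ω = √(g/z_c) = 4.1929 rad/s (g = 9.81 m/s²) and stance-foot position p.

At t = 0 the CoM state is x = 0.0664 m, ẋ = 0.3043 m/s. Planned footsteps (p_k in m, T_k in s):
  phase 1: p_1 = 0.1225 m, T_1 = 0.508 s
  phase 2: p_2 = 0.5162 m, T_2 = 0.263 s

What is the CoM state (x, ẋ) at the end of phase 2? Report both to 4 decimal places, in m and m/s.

x = 0.0641, ẋ = -1.3262

phase 1: p=0.1225, T=0.508, ωT=2.129993, cosh=4.266824, sinh=4.147986; start (x,ẋ)=(0.066400, 0.304300) → end (x,ẋ)=(0.184172, 0.322698)
phase 2: p=0.5162, T=0.263, ωT=1.102733, cosh=1.672175, sinh=1.340212; start (x,ẋ)=(0.184172, 0.322698) → end (x,ẋ)=(0.064137, -1.326185)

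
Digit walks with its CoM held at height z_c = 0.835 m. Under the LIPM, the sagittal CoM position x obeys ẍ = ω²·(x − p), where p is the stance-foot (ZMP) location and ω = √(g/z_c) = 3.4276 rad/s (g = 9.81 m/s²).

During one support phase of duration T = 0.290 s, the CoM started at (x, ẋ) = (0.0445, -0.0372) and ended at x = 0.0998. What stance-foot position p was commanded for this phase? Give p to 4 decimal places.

ωT = 3.4276·0.290 = 0.994004; cosh(ωT) = 1.536062, sinh(ωT) = 1.165970
x(T) = p + (x₀−p)·cosh(ωT) + (ẋ₀/ω)·sinh(ωT) ⇒ p·(1 − cosh) = x(T) − x₀·cosh − (ẋ₀/ω)·sinh
numerator   = 0.0998 − (0.0445)·1.536062 − (-0.0372/3.4276)·1.165970 = 0.044100
denominator = 1 − 1.536062 = -0.536062
p = 0.044100 / -0.536062 = -0.0823

p = -0.0823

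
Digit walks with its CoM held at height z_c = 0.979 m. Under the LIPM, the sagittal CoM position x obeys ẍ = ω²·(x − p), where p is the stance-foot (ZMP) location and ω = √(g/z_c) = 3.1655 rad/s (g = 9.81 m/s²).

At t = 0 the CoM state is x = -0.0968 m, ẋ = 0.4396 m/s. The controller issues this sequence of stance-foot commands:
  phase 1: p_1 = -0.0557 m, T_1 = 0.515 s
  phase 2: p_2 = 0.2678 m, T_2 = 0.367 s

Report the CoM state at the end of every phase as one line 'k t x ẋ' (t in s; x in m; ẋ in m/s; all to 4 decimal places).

phase 1: p=-0.0557, T=0.515, ωT=1.630233, cosh=2.650473, sinh=2.454589; start (x,ẋ)=(-0.096800, 0.439600) → end (x,ẋ)=(0.176240, 0.845801)
phase 2: p=0.2678, T=0.367, ωT=1.161739, cosh=1.754213, sinh=1.441271; start (x,ẋ)=(0.176240, 0.845801) → end (x,ẋ)=(0.492282, 1.065985)

1 0.5150 0.1762 0.8458
2 0.8820 0.4923 1.0660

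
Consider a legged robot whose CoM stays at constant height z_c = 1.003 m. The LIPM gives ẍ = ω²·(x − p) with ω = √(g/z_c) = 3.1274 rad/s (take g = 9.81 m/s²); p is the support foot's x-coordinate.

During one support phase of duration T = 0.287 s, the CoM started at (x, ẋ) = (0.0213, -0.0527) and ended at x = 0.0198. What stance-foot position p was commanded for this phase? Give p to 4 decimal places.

p = -0.0153

ωT = 3.1274·0.287 = 0.897564; cosh(ωT) = 1.430590, sinh(ωT) = 1.023028
x(T) = p + (x₀−p)·cosh(ωT) + (ẋ₀/ω)·sinh(ωT) ⇒ p·(1 − cosh) = x(T) − x₀·cosh − (ẋ₀/ω)·sinh
numerator   = 0.0198 − (0.0213)·1.430590 − (-0.0527/3.1274)·1.023028 = 0.006568
denominator = 1 − 1.430590 = -0.430590
p = 0.006568 / -0.430590 = -0.0153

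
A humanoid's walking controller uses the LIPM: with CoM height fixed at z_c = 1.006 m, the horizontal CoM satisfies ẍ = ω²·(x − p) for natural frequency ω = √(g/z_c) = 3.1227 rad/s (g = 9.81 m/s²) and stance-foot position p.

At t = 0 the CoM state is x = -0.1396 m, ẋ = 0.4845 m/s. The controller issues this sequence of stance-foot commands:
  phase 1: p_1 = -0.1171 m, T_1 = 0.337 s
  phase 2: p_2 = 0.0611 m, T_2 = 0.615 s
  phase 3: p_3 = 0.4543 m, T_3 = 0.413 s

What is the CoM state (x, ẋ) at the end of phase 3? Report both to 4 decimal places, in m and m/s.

x = 2.1815, ẋ = 5.7620

phase 1: p=-0.1171, T=0.337, ωT=1.052350, cosh=1.606745, sinh=1.257629; start (x,ẋ)=(-0.139600, 0.484500) → end (x,ẋ)=(0.041875, 0.690106)
phase 2: p=0.0611, T=0.615, ωT=1.920460, cosh=3.485320, sinh=3.338780; start (x,ẋ)=(0.041875, 0.690106) → end (x,ẋ)=(0.731953, 2.204797)
phase 3: p=0.4543, T=0.413, ωT=1.289675, cosh=1.953483, sinh=1.678123; start (x,ẋ)=(0.731953, 2.204797) → end (x,ẋ)=(2.181536, 5.762010)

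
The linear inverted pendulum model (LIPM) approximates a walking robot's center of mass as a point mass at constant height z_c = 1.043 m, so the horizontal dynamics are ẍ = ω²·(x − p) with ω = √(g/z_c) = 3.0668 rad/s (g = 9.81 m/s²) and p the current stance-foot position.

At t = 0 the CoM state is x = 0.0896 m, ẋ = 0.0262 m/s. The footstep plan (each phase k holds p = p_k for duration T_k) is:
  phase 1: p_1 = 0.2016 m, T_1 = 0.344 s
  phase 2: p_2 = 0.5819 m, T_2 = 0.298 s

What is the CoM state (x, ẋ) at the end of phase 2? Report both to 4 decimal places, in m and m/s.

phase 1: p=0.2016, T=0.344, ωT=1.054979, cosh=1.610058, sinh=1.261858; start (x,ẋ)=(0.089600, 0.026200) → end (x,ẋ)=(0.032054, -0.391241)
phase 2: p=0.5819, T=0.298, ωT=0.913906, cosh=1.447501, sinh=1.046546; start (x,ẋ)=(0.032054, -0.391241) → end (x,ẋ)=(-0.347514, -2.331079)

x = -0.3475, ẋ = -2.3311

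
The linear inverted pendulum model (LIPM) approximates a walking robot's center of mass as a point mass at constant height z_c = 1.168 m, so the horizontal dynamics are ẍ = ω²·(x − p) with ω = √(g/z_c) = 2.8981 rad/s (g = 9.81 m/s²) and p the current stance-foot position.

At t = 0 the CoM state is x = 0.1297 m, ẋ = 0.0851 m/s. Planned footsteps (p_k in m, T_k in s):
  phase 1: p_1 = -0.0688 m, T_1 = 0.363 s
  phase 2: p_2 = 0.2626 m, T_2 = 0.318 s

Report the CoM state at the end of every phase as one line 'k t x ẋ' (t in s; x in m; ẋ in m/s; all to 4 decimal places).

phase 1: p=-0.0688, T=0.363, ωT=1.052010, cosh=1.606318, sinh=1.257083; start (x,ẋ)=(0.129700, 0.085100) → end (x,ẋ)=(0.286967, 0.859864)
phase 2: p=0.2626, T=0.318, ωT=0.921596, cosh=1.455591, sinh=1.057707; start (x,ẋ)=(0.286967, 0.859864) → end (x,ẋ)=(0.611889, 1.326303)

1 0.3630 0.2870 0.8599
2 0.6810 0.6119 1.3263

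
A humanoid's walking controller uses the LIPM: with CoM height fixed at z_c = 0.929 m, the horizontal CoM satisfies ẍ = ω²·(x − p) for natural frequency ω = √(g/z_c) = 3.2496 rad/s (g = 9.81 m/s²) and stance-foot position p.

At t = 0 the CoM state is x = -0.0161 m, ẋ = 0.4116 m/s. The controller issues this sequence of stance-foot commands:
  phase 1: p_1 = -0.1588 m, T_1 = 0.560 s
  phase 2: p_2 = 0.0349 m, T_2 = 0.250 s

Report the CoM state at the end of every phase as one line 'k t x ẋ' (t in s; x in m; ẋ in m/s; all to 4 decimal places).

1 0.5600 0.6735 2.6963
2 0.8100 1.6469 5.5138

phase 1: p=-0.1588, T=0.560, ωT=1.819776, cosh=3.166269, sinh=3.004207; start (x,ẋ)=(-0.016100, 0.411600) → end (x,ẋ)=(0.673545, 2.696341)
phase 2: p=0.0349, T=0.250, ωT=0.812400, cosh=1.348551, sinh=0.904759; start (x,ẋ)=(0.673545, 2.696341) → end (x,ẋ)=(1.646864, 5.513834)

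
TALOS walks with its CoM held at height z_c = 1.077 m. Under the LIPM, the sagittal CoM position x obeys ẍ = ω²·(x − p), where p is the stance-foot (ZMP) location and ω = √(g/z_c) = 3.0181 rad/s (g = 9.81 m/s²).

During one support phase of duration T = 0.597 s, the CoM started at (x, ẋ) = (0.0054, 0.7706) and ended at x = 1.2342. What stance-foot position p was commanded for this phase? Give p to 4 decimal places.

ωT = 3.0181·0.597 = 1.801806; cosh(ωT) = 3.112791, sinh(ωT) = 2.947790
x(T) = p + (x₀−p)·cosh(ωT) + (ẋ₀/ω)·sinh(ωT) ⇒ p·(1 − cosh) = x(T) − x₀·cosh − (ẋ₀/ω)·sinh
numerator   = 1.2342 − (0.0054)·3.112791 − (0.7706/3.0181)·2.947790 = 0.464743
denominator = 1 − 3.112791 = -2.112791
p = 0.464743 / -2.112791 = -0.2200

p = -0.2200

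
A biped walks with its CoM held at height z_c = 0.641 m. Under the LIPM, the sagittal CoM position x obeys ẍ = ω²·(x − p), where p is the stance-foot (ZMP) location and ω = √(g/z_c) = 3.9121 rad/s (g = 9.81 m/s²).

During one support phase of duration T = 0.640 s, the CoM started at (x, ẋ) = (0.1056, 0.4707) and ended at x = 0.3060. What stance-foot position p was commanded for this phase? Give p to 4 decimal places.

ωT = 3.9121·0.640 = 2.503744; cosh(ωT) = 6.154984, sinh(ωT) = 6.073206
x(T) = p + (x₀−p)·cosh(ωT) + (ẋ₀/ω)·sinh(ωT) ⇒ p·(1 − cosh) = x(T) − x₀·cosh − (ẋ₀/ω)·sinh
numerator   = 0.3060 − (0.1056)·6.154984 − (0.4707/3.9121)·6.073206 = -1.074689
denominator = 1 − 6.154984 = -5.154984
p = -1.074689 / -5.154984 = 0.2085

p = 0.2085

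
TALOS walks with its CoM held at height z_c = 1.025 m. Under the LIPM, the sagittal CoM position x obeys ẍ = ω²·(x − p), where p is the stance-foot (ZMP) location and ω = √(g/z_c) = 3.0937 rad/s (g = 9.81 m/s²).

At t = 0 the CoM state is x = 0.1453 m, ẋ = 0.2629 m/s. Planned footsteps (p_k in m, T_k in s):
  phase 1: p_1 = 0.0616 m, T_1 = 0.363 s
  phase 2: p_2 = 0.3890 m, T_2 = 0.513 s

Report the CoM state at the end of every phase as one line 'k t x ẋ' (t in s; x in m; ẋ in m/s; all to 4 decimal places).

1 0.3630 0.3207 0.8027
2 0.8760 0.8227 1.5493

phase 1: p=0.0616, T=0.363, ωT=1.123013, cosh=1.699701, sinh=1.374402; start (x,ẋ)=(0.145300, 0.262900) → end (x,ẋ)=(0.320660, 0.802743)
phase 2: p=0.3890, T=0.513, ωT=1.587068, cosh=2.546959, sinh=2.342434; start (x,ẋ)=(0.320660, 0.802743) → end (x,ẋ)=(0.822749, 1.549310)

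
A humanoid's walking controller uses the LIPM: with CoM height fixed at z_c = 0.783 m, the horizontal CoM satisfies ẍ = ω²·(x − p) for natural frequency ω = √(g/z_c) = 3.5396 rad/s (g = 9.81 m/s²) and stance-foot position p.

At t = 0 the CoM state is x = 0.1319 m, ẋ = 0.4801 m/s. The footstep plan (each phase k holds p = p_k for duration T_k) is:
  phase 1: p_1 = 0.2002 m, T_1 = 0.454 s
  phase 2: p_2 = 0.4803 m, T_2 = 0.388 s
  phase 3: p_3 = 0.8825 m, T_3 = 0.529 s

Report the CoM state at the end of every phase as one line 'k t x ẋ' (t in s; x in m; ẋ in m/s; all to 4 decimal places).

phase 1: p=0.2002, T=0.454, ωT=1.606978, cosh=2.594105, sinh=2.393613; start (x,ẋ)=(0.131900, 0.480100) → end (x,ẋ)=(0.347685, 0.666763)
phase 2: p=0.4803, T=0.388, ωT=1.373365, cosh=2.100934, sinh=1.847681; start (x,ẋ)=(0.347685, 0.666763) → end (x,ẋ)=(0.549736, 0.533513)
phase 3: p=0.8825, T=0.529, ωT=1.872448, cosh=3.328974, sinh=3.175228; start (x,ẋ)=(0.549736, 0.533513) → end (x,ẋ)=(0.253328, -1.963899)

1 0.4540 0.3477 0.6668
2 0.8420 0.5497 0.5335
3 1.3710 0.2533 -1.9639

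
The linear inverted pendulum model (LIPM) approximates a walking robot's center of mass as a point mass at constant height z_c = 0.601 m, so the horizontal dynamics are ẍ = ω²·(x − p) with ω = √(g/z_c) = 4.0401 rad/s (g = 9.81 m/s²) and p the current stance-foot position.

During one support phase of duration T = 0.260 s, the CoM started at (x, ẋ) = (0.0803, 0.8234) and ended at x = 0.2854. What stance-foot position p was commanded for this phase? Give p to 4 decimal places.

p = 0.1640

ωT = 4.0401·0.260 = 1.050426; cosh(ωT) = 1.604329, sinh(ωT) = 1.254540
x(T) = p + (x₀−p)·cosh(ωT) + (ẋ₀/ω)·sinh(ωT) ⇒ p·(1 − cosh) = x(T) − x₀·cosh − (ẋ₀/ω)·sinh
numerator   = 0.2854 − (0.0803)·1.604329 − (0.8234/4.0401)·1.254540 = -0.099111
denominator = 1 − 1.604329 = -0.604329
p = -0.099111 / -0.604329 = 0.1640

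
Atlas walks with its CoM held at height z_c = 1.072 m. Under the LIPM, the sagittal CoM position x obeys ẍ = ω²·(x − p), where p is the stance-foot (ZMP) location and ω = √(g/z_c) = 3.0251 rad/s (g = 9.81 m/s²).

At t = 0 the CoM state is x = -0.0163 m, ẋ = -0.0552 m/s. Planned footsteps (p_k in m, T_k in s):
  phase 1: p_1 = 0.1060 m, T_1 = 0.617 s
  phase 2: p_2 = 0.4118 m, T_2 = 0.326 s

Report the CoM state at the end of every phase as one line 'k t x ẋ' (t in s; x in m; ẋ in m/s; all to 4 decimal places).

phase 1: p=0.1060, T=0.617, ωT=1.866487, cosh=3.310104, sinh=3.155437; start (x,ẋ)=(-0.016300, -0.055200) → end (x,ẋ)=(-0.356404, -1.350134)
phase 2: p=0.4118, T=0.326, ωT=0.986183, cosh=1.526989, sinh=1.153991; start (x,ẋ)=(-0.356404, -1.350134) → end (x,ẋ)=(-1.276278, -4.743394)

1 0.6170 -0.3564 -1.3501
2 0.9430 -1.2763 -4.7434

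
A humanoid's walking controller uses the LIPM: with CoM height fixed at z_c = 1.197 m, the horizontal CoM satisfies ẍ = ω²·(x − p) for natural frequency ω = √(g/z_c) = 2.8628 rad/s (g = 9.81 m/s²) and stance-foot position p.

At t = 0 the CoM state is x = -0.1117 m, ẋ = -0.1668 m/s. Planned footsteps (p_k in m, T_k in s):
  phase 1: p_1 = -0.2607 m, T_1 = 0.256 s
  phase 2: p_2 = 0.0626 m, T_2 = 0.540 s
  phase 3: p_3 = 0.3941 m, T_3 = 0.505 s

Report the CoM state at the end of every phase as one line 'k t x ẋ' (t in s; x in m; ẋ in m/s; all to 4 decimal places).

1 0.2560 -0.1165 0.1277
2 0.7960 -0.2767 -0.8350
3 1.3010 -1.6934 -5.7203

phase 1: p=-0.2607, T=0.256, ωT=0.732877, cosh=1.280792, sinh=0.800267; start (x,ẋ)=(-0.111700, -0.166800) → end (x,ẋ)=(-0.116489, 0.127724)
phase 2: p=0.0626, T=0.540, ωT=1.545912, cosh=2.452683, sinh=2.239566; start (x,ẋ)=(-0.116489, 0.127724) → end (x,ẋ)=(-0.276731, -0.834953)
phase 3: p=0.3941, T=0.505, ωT=1.445714, cosh=2.240230, sinh=2.004652; start (x,ẋ)=(-0.276731, -0.834953) → end (x,ẋ)=(-1.693385, -5.720332)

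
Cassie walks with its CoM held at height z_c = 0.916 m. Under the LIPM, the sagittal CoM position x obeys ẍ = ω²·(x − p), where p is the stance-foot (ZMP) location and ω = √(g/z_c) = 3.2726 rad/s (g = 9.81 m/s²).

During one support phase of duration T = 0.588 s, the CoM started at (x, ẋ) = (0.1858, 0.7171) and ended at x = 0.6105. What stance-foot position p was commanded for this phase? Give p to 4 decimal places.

p = 0.3098

ωT = 3.2726·0.588 = 1.924289; cosh(ωT) = 3.498127, sinh(ωT) = 3.352148
x(T) = p + (x₀−p)·cosh(ωT) + (ẋ₀/ω)·sinh(ωT) ⇒ p·(1 − cosh) = x(T) − x₀·cosh − (ẋ₀/ω)·sinh
numerator   = 0.6105 − (0.1858)·3.498127 − (0.7171/3.2726)·3.352148 = -0.773983
denominator = 1 − 3.498127 = -2.498127
p = -0.773983 / -2.498127 = 0.3098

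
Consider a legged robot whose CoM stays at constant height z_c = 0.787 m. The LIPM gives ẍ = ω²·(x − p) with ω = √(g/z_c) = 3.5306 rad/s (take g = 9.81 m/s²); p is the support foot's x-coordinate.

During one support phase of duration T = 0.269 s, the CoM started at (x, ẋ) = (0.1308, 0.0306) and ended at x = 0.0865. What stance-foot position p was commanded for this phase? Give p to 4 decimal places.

p = 0.2416

ωT = 3.5306·0.269 = 0.949731; cosh(ωT) = 1.485930, sinh(ωT) = 1.099085
x(T) = p + (x₀−p)·cosh(ωT) + (ẋ₀/ω)·sinh(ωT) ⇒ p·(1 − cosh) = x(T) − x₀·cosh − (ẋ₀/ω)·sinh
numerator   = 0.0865 − (0.1308)·1.485930 − (0.0306/3.5306)·1.099085 = -0.117386
denominator = 1 − 1.485930 = -0.485930
p = -0.117386 / -0.485930 = 0.2416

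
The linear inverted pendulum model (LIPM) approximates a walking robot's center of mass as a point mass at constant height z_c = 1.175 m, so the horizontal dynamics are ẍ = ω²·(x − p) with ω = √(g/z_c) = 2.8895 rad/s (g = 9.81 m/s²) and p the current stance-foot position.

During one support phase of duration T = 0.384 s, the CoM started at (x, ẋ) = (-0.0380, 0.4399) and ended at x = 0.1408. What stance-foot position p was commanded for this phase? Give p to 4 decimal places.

ωT = 2.8895·0.384 = 1.109568; cosh(ωT) = 1.681375, sinh(ωT) = 1.351673
x(T) = p + (x₀−p)·cosh(ωT) + (ẋ₀/ω)·sinh(ωT) ⇒ p·(1 − cosh) = x(T) − x₀·cosh − (ẋ₀/ω)·sinh
numerator   = 0.1408 − (-0.0380)·1.681375 − (0.4399/2.8895)·1.351673 = -0.001088
denominator = 1 − 1.681375 = -0.681375
p = -0.001088 / -0.681375 = 0.0016

p = 0.0016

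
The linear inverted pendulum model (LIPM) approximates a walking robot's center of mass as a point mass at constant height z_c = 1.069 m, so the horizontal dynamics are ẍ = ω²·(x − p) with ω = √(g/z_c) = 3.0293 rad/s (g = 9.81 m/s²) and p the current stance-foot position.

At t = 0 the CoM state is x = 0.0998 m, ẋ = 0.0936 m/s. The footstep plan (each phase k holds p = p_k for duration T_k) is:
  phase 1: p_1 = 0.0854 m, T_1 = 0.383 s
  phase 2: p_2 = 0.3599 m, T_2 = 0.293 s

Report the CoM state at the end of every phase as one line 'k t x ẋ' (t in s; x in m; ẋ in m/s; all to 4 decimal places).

1 0.3830 0.1551 0.2267
2 0.6760 0.1445 -0.3038

phase 1: p=0.0854, T=0.383, ωT=1.160222, cosh=1.752029, sinh=1.438612; start (x,ẋ)=(0.099800, 0.093600) → end (x,ẋ)=(0.155080, 0.226745)
phase 2: p=0.3599, T=0.293, ωT=0.887585, cosh=1.420452, sinh=1.008803; start (x,ẋ)=(0.155080, 0.226745) → end (x,ẋ)=(0.144472, -0.303844)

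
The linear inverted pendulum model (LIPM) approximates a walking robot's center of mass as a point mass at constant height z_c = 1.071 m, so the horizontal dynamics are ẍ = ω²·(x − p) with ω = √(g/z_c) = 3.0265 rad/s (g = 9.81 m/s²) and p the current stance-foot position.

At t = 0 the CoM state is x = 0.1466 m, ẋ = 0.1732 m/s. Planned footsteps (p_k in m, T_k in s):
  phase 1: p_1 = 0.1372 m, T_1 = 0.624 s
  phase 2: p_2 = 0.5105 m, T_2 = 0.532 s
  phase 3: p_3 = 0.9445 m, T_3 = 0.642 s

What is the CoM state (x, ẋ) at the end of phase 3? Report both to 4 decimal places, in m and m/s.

x = 0.5648, ẋ = -0.9280

phase 1: p=0.1372, T=0.624, ωT=1.888536, cosh=3.380489, sinh=3.229196; start (x,ẋ)=(0.146600, 0.173200) → end (x,ẋ)=(0.353776, 0.677368)
phase 2: p=0.5105, T=0.532, ωT=1.610098, cosh=2.601585, sinh=2.401717; start (x,ẋ)=(0.353776, 0.677368) → end (x,ẋ)=(0.640305, 0.623040)
phase 3: p=0.9445, T=0.642, ωT=1.943013, cosh=3.561510, sinh=3.418239; start (x,ẋ)=(0.640305, 0.623040) → end (x,ẋ)=(0.564788, -0.928030)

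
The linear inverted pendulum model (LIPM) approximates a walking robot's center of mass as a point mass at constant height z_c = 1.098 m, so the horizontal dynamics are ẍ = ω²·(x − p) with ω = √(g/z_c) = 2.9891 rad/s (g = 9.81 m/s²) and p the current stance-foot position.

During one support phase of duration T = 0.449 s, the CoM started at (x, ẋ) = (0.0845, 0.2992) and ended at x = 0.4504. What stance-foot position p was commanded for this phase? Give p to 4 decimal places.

ωT = 2.9891·0.449 = 1.342106; cosh(ωT) = 2.044195, sinh(ωT) = 1.782900
x(T) = p + (x₀−p)·cosh(ωT) + (ẋ₀/ω)·sinh(ωT) ⇒ p·(1 − cosh) = x(T) − x₀·cosh − (ẋ₀/ω)·sinh
numerator   = 0.4504 − (0.0845)·2.044195 − (0.2992/2.9891)·1.782900 = 0.099203
denominator = 1 − 2.044195 = -1.044195
p = 0.099203 / -1.044195 = -0.0950

p = -0.0950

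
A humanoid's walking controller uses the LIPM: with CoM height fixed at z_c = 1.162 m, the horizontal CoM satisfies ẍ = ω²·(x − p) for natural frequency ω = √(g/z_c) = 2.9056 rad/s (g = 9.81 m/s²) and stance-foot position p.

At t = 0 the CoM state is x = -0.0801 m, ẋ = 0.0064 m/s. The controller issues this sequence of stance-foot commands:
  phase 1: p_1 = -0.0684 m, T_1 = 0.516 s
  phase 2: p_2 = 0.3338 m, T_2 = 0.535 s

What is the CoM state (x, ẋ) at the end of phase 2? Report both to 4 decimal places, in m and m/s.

x = -0.7614, ẋ = -2.9334

phase 1: p=-0.0684, T=0.516, ωT=1.499290, cosh=2.350898, sinh=2.127609; start (x,ẋ)=(-0.080100, 0.006400) → end (x,ẋ)=(-0.091219, -0.057283)
phase 2: p=0.3338, T=0.535, ωT=1.554496, cosh=2.471998, sinh=2.260702; start (x,ẋ)=(-0.091219, -0.057283) → end (x,ẋ)=(-0.761416, -2.933426)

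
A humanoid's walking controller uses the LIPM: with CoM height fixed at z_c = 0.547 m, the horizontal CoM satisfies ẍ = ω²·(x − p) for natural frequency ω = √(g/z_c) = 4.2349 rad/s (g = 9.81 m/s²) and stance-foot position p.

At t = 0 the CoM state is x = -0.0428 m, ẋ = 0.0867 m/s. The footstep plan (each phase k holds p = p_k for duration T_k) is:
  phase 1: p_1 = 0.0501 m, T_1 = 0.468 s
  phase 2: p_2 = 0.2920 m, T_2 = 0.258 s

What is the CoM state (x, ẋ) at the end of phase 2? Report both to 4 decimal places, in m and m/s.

phase 1: p=0.0501, T=0.468, ωT=1.981933, cosh=3.697280, sinh=3.559478; start (x,ẋ)=(-0.042800, 0.086700) → end (x,ẋ)=(-0.220505, -1.079823)
phase 2: p=0.2920, T=0.258, ωT=1.092604, cosh=1.658686, sinh=1.323344; start (x,ẋ)=(-0.220505, -1.079823) → end (x,ẋ)=(-0.895514, -4.663284)

x = -0.8955, ẋ = -4.6633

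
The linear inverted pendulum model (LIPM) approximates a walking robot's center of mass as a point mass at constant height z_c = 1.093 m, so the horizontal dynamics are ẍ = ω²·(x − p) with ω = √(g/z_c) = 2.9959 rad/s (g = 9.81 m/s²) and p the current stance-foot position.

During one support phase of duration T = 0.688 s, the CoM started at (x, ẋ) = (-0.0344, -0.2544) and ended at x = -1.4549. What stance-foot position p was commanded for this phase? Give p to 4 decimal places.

ωT = 2.9959·0.688 = 2.061179; cosh(ωT) = 3.991265, sinh(ωT) = 3.863962
x(T) = p + (x₀−p)·cosh(ωT) + (ẋ₀/ω)·sinh(ωT) ⇒ p·(1 − cosh) = x(T) − x₀·cosh − (ẋ₀/ω)·sinh
numerator   = -1.4549 − (-0.0344)·3.991265 − (-0.2544/2.9959)·3.863962 = -0.989488
denominator = 1 − 3.991265 = -2.991265
p = -0.989488 / -2.991265 = 0.3308

p = 0.3308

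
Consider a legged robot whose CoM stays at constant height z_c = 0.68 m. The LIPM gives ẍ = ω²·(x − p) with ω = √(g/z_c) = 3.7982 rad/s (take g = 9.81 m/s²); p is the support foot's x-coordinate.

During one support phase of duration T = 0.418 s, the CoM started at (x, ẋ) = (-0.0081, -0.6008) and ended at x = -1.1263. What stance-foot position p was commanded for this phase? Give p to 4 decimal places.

ωT = 3.7982·0.418 = 1.587648; cosh(ωT) = 2.548316, sinh(ωT) = 2.343911
x(T) = p + (x₀−p)·cosh(ωT) + (ẋ₀/ω)·sinh(ωT) ⇒ p·(1 − cosh) = x(T) − x₀·cosh − (ẋ₀/ω)·sinh
numerator   = -1.1263 − (-0.0081)·2.548316 − (-0.6008/3.7982)·2.343911 = -0.734898
denominator = 1 − 2.548316 = -1.548316
p = -0.734898 / -1.548316 = 0.4746

p = 0.4746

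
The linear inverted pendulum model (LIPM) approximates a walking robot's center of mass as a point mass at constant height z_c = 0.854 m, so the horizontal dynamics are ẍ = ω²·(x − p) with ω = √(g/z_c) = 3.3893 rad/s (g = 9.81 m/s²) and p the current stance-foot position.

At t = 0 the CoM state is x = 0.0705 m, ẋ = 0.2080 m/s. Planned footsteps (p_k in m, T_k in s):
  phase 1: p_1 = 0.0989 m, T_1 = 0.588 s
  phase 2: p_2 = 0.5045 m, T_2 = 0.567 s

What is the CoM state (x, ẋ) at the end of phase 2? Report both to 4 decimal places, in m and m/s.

phase 1: p=0.0989, T=0.588, ωT=1.992908, cosh=3.736570, sinh=3.600271; start (x,ẋ)=(0.070500, 0.208000) → end (x,ẋ)=(0.213729, 0.430658)
phase 2: p=0.5045, T=0.567, ωT=1.921733, cosh=3.489572, sinh=3.343219; start (x,ẋ)=(0.213729, 0.430658) → end (x,ẋ)=(-0.085364, -1.791967)

x = -0.0854, ẋ = -1.7920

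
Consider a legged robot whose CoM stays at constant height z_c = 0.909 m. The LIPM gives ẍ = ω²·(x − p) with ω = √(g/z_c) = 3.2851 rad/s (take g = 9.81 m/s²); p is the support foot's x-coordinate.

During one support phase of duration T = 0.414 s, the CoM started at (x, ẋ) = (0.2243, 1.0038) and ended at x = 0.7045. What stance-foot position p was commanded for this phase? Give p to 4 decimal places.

ωT = 3.2851·0.414 = 1.360031; cosh(ωT) = 2.076484, sinh(ωT) = 1.819831
x(T) = p + (x₀−p)·cosh(ωT) + (ẋ₀/ω)·sinh(ωT) ⇒ p·(1 − cosh) = x(T) − x₀·cosh − (ẋ₀/ω)·sinh
numerator   = 0.7045 − (0.2243)·2.076484 − (1.0038/3.2851)·1.819831 = -0.317326
denominator = 1 − 2.076484 = -1.076484
p = -0.317326 / -1.076484 = 0.2948

p = 0.2948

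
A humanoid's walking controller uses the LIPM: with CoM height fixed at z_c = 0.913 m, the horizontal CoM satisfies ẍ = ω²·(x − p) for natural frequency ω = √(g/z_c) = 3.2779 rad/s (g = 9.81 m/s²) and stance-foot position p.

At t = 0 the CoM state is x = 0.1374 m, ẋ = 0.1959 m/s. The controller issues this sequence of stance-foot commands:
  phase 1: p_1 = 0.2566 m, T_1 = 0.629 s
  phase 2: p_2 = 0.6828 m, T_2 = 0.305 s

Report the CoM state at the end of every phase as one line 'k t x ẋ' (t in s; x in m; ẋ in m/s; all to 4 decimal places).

1 0.6290 0.0116 -0.7284
2 0.9340 -0.6137 -3.7084

phase 1: p=0.2566, T=0.629, ωT=2.061799, cosh=3.993662, sinh=3.866437; start (x,ẋ)=(0.137400, 0.195900) → end (x,ẋ)=(0.011629, -0.728358)
phase 2: p=0.6828, T=0.305, ωT=0.999759, cosh=1.542798, sinh=1.174830; start (x,ẋ)=(0.011629, -0.728358) → end (x,ẋ)=(-0.613732, -3.708373)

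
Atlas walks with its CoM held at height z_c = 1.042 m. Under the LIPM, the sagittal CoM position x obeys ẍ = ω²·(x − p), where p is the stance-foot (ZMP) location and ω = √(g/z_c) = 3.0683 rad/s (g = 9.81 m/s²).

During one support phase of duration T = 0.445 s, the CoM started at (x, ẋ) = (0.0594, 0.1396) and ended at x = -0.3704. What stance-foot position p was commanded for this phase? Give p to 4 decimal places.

p = 0.5318

ωT = 3.0683·0.445 = 1.365393; cosh(ωT) = 2.086272, sinh(ωT) = 1.830992
x(T) = p + (x₀−p)·cosh(ωT) + (ẋ₀/ω)·sinh(ωT) ⇒ p·(1 − cosh) = x(T) − x₀·cosh − (ẋ₀/ω)·sinh
numerator   = -0.3704 − (0.0594)·2.086272 − (0.1396/3.0683)·1.830992 = -0.577630
denominator = 1 − 2.086272 = -1.086272
p = -0.577630 / -1.086272 = 0.5318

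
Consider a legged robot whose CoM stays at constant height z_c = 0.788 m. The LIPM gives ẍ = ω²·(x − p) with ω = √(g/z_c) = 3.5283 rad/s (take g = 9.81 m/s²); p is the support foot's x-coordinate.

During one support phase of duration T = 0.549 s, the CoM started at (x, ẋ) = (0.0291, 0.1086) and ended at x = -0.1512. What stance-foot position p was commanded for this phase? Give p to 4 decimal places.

p = 0.1412

ωT = 3.5283·0.549 = 1.937037; cosh(ωT) = 3.541146, sinh(ωT) = 3.397015
x(T) = p + (x₀−p)·cosh(ωT) + (ẋ₀/ω)·sinh(ωT) ⇒ p·(1 − cosh) = x(T) − x₀·cosh − (ẋ₀/ω)·sinh
numerator   = -0.1512 − (0.0291)·3.541146 − (0.1086/3.5283)·3.397015 = -0.358806
denominator = 1 − 3.541146 = -2.541146
p = -0.358806 / -2.541146 = 0.1412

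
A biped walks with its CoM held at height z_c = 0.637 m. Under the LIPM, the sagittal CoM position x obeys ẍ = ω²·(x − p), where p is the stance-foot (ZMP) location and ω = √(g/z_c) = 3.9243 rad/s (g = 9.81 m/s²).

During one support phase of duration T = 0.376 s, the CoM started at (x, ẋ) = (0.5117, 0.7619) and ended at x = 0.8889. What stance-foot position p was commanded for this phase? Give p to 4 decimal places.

p = 0.5310

ωT = 3.9243·0.376 = 1.475537; cosh(ωT) = 2.301019, sinh(ωT) = 2.072363
x(T) = p + (x₀−p)·cosh(ωT) + (ẋ₀/ω)·sinh(ωT) ⇒ p·(1 − cosh) = x(T) − x₀·cosh − (ẋ₀/ω)·sinh
numerator   = 0.8889 − (0.5117)·2.301019 − (0.7619/3.9243)·2.072363 = -0.690879
denominator = 1 − 2.301019 = -1.301019
p = -0.690879 / -1.301019 = 0.5310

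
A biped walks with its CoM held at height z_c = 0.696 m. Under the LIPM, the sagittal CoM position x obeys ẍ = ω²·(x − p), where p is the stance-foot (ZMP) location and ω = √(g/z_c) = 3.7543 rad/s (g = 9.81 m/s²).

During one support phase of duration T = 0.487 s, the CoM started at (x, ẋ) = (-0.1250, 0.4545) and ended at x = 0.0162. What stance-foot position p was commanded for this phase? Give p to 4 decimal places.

ωT = 3.7543·0.487 = 1.828344; cosh(ωT) = 3.192126, sinh(ωT) = 3.031447
x(T) = p + (x₀−p)·cosh(ωT) + (ẋ₀/ω)·sinh(ωT) ⇒ p·(1 − cosh) = x(T) − x₀·cosh − (ẋ₀/ω)·sinh
numerator   = 0.0162 − (-0.1250)·3.192126 − (0.4545/3.7543)·3.031447 = 0.048225
denominator = 1 − 3.192126 = -2.192126
p = 0.048225 / -2.192126 = -0.0220

p = -0.0220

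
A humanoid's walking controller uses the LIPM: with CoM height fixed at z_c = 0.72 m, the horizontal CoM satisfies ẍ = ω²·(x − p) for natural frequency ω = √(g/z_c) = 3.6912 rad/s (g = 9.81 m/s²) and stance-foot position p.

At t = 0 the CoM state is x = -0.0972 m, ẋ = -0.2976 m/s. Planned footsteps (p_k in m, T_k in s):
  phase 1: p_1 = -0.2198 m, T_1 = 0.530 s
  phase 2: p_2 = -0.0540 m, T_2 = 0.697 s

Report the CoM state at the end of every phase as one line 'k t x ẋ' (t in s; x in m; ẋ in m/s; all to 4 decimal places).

1 0.5300 -0.0570 0.4950
2 1.2270 0.7997 3.1897

phase 1: p=-0.2198, T=0.530, ωT=1.956336, cosh=3.607369, sinh=3.465994; start (x,ẋ)=(-0.097200, -0.297600) → end (x,ẋ)=(-0.056979, 0.494952)
phase 2: p=-0.0540, T=0.697, ωT=2.572766, cosh=6.589172, sinh=6.512848; start (x,ẋ)=(-0.056979, 0.494952) → end (x,ẋ)=(0.799673, 3.189694)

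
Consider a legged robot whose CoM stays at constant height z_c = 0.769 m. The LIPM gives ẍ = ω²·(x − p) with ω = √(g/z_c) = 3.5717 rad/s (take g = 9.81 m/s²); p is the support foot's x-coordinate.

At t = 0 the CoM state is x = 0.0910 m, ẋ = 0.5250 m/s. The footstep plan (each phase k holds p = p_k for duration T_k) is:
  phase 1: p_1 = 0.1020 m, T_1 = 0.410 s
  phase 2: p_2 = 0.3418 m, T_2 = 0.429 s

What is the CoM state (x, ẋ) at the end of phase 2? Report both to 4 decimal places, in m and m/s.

phase 1: p=0.1020, T=0.410, ωT=1.464397, cosh=2.278076, sinh=2.046859; start (x,ẋ)=(0.091000, 0.525000) → end (x,ẋ)=(0.377807, 1.115571)
phase 2: p=0.3418, T=0.429, ωT=1.532259, cosh=2.422335, sinh=2.206288; start (x,ẋ)=(0.377807, 1.115571) → end (x,ẋ)=(1.118124, 2.986026)

x = 1.1181, ẋ = 2.9860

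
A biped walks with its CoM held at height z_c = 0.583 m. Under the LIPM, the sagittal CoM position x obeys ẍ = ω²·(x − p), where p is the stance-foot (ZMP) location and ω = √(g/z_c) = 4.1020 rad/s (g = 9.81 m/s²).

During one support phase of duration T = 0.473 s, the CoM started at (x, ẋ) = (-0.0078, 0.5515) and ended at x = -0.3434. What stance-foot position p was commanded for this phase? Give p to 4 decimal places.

ωT = 4.1020·0.473 = 1.940246; cosh(ωT) = 3.552066, sinh(ωT) = 3.408397
x(T) = p + (x₀−p)·cosh(ωT) + (ẋ₀/ω)·sinh(ωT) ⇒ p·(1 − cosh) = x(T) − x₀·cosh − (ẋ₀/ω)·sinh
numerator   = -0.3434 − (-0.0078)·3.552066 − (0.5515/4.1020)·3.408397 = -0.773941
denominator = 1 − 3.552066 = -2.552066
p = -0.773941 / -2.552066 = 0.3033

p = 0.3033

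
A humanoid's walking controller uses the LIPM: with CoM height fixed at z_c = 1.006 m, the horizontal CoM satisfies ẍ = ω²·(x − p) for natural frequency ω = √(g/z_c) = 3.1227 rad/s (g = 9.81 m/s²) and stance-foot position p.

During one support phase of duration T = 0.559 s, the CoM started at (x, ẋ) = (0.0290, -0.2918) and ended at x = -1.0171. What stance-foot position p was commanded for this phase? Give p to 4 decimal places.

p = 0.4320

ωT = 3.1227·0.559 = 1.745589; cosh(ωT) = 2.951909, sinh(ωT) = 2.777367
x(T) = p + (x₀−p)·cosh(ωT) + (ẋ₀/ω)·sinh(ωT) ⇒ p·(1 − cosh) = x(T) − x₀·cosh − (ẋ₀/ω)·sinh
numerator   = -1.0171 − (0.0290)·2.951909 − (-0.2918/3.1227)·2.777367 = -0.843175
denominator = 1 − 2.951909 = -1.951909
p = -0.843175 / -1.951909 = 0.4320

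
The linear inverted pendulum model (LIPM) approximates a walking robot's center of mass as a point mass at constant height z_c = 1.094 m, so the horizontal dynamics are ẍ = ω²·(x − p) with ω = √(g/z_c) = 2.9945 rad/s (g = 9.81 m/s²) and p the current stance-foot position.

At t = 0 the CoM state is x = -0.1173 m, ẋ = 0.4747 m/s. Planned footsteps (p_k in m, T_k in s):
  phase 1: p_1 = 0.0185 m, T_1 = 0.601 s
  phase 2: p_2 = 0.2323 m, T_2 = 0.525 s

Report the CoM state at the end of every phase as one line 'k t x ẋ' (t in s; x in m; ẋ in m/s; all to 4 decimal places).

phase 1: p=0.0185, T=0.601, ωT=1.799694, cosh=3.106574, sinh=2.941225; start (x,ẋ)=(-0.117300, 0.474700) → end (x,ẋ)=(0.062882, 0.278633)
phase 2: p=0.2323, T=0.525, ωT=1.572113, cosh=2.512210, sinh=2.304603; start (x,ẋ)=(0.062882, 0.278633) → end (x,ẋ)=(0.021125, -0.469194)

1 0.6010 0.0629 0.2786
2 1.1260 0.0211 -0.4692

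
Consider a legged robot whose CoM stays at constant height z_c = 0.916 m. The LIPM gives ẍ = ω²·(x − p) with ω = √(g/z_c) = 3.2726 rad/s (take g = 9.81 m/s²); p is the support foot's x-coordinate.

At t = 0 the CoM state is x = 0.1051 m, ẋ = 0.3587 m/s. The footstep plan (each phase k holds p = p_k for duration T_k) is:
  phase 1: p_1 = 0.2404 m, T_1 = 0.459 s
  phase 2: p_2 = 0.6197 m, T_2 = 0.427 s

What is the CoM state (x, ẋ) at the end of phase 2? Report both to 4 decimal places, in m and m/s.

x = -0.4344, ẋ = -3.0985

phase 1: p=0.2404, T=0.459, ωT=1.502123, cosh=2.356936, sinh=2.134279; start (x,ẋ)=(0.105100, 0.358700) → end (x,ẋ)=(0.155439, -0.099589)
phase 2: p=0.6197, T=0.427, ωT=1.397400, cosh=2.145955, sinh=1.898716; start (x,ẋ)=(0.155439, -0.099589) → end (x,ẋ)=(-0.434364, -3.098513)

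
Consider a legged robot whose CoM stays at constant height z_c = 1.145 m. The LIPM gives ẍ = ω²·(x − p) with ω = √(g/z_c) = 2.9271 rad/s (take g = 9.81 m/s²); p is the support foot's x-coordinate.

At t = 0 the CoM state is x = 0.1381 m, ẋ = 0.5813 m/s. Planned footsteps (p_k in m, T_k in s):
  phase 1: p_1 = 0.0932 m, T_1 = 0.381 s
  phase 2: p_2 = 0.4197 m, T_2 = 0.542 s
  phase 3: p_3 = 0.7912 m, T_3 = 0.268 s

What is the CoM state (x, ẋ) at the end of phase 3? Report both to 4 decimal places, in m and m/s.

x = 2.5101, ẋ = 5.6308

phase 1: p=0.0932, T=0.381, ωT=1.115225, cosh=1.689048, sinh=1.361207; start (x,ẋ)=(0.138100, 0.581300) → end (x,ẋ)=(0.439364, 1.160743)
phase 2: p=0.4197, T=0.542, ωT=1.586488, cosh=2.545601, sinh=2.340958; start (x,ẋ)=(0.439364, 1.160743) → end (x,ẋ)=(1.398063, 3.089527)
phase 3: p=0.7912, T=0.268, ωT=0.784463, cosh=1.323797, sinh=0.867432; start (x,ẋ)=(1.398063, 3.089527) → end (x,ẋ)=(2.510131, 5.630770)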